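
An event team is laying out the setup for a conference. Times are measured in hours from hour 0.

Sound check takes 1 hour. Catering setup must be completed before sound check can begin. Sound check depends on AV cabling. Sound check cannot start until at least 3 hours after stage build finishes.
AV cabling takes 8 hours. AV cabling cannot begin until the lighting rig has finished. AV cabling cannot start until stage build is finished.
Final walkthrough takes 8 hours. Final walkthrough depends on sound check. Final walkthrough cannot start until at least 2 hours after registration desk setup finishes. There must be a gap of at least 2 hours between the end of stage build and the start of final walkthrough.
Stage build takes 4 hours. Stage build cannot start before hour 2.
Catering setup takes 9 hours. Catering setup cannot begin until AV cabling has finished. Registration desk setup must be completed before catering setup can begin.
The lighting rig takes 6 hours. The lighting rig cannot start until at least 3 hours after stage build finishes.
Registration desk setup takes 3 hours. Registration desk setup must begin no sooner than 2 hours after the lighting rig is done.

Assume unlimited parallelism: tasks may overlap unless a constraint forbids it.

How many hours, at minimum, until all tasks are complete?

41

Stage build cannot begin until its own release at hour 2. It runs from hour 2 to 2 + 4 = hour 6.
After stage build (finishes hour 6, plus 3-hour gap → hour 9), the lighting rig can start at hour 9 and finishes at hour 15.
Registration desk setup cannot begin until the lighting rig (finishes hour 15, plus 2-hour gap → hour 17). It runs from hour 17 to 17 + 3 = hour 20.
For AV cabling: the lighting rig (finishes hour 15); stage build (finishes hour 6). Taking the maximum gives a start of hour 15, and it finishes at 15 + 8 = hour 23.
For catering setup: AV cabling (finishes hour 23); registration desk setup (finishes hour 20). Taking the maximum gives a start of hour 23, and it finishes at 23 + 9 = hour 32.
Sound check needs all of catering setup (finishes hour 32); AV cabling (finishes hour 23); stage build (finishes hour 6, plus 3-hour gap → hour 9). That puts its earliest start at hour 32; it finishes at 32 + 1 = hour 33.
Final walkthrough cannot start until sound check (finishes hour 33); registration desk setup (finishes hour 20, plus 2-hour gap → hour 22); stage build (finishes hour 6, plus 2-hour gap → hour 8). The controlling bound is hour 33, so final walkthrough finishes at 33 + 8 = hour 41.
All tasks are finished once the last one completes. Finish times: Stage build at 6, The lighting rig at 15, AV cabling at 23, Registration desk setup at 20, Catering setup at 32, Sound check at 33, Final walkthrough at 41. The latest is hour 41.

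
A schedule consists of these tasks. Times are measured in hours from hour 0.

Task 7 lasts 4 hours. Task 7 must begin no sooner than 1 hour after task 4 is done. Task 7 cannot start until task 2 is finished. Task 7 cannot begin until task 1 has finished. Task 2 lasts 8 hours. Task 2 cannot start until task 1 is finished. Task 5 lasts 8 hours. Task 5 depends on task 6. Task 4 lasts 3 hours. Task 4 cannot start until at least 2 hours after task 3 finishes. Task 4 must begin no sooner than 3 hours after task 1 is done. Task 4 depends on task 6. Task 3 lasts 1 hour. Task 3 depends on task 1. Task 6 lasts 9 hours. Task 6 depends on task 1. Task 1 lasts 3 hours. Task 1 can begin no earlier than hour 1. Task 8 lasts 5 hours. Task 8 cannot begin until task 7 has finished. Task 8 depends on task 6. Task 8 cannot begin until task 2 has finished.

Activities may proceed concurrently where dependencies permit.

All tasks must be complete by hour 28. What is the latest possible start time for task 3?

To finish by hour 28, task 8 (duration 5) must start no later than hour 23.
Task 7 feeds into task 8 (must start by hour 23); so task 7 must finish by hour 23 and therefore start by hour 19.
Since task 7 (must start by hour 19, minus 1-hour gap → hour 18) depends on it, task 4 must finish by hour 18. Backing off its 3-hour duration gives a latest start of hour 15.
Since task 4 (must start by hour 15, minus 2-hour gap → hour 13) depends on it, task 3 must finish by hour 13. Backing off its 1-hour duration gives a latest start of hour 12.

12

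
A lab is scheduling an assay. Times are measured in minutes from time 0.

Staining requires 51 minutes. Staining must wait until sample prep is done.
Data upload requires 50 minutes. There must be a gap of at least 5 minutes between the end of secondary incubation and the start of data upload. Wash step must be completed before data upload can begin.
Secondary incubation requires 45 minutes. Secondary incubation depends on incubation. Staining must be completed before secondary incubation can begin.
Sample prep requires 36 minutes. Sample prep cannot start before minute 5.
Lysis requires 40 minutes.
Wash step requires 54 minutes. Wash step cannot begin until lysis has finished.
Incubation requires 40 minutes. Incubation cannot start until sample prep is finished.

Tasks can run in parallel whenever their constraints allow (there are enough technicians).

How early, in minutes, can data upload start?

Lysis can start immediately at minute 0; it finishes at minute 40.
After lysis (finishes minute 40), wash step can start at minute 40 and finishes at minute 94.
After its own release at minute 5, sample prep can start at minute 5 and finishes at minute 41.
After sample prep (finishes minute 41), staining can start at minute 41 and finishes at minute 92.
After sample prep (finishes minute 41), incubation can start at minute 41 and finishes at minute 81.
Secondary incubation has to wait for incubation (finishes minute 81); staining (finishes minute 92). The latest of these is minute 92, so secondary incubation runs minute 92 to 92 + 45 = minute 137.
Data upload waits on secondary incubation (finishes minute 137, plus 5-minute gap → minute 142); wash step (finishes minute 94). The latest of these is minute 142, which is the earliest data upload can start.

142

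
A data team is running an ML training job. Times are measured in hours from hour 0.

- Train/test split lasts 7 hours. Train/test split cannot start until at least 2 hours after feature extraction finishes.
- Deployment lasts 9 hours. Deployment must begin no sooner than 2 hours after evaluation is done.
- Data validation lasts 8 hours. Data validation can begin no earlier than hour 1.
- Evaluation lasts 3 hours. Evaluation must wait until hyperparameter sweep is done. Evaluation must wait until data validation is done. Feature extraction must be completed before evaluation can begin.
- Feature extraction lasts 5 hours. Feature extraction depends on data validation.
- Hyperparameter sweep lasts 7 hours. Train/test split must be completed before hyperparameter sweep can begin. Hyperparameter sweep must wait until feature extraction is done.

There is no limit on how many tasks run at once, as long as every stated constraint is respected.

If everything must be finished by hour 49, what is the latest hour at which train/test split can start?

21

To finish by hour 49, deployment (duration 9) must start no later than hour 40.
Evaluation feeds into deployment (must start by hour 40, minus 2-hour gap → hour 38); so evaluation must finish by hour 38 and therefore start by hour 35.
Hyperparameter sweep has to be done before evaluation (must start by hour 35). That means finishing by hour 35, i.e. starting by 35 − 7 = hour 28.
Train/test split has to be done before hyperparameter sweep (must start by hour 28). That means finishing by hour 28, i.e. starting by 28 − 7 = hour 21.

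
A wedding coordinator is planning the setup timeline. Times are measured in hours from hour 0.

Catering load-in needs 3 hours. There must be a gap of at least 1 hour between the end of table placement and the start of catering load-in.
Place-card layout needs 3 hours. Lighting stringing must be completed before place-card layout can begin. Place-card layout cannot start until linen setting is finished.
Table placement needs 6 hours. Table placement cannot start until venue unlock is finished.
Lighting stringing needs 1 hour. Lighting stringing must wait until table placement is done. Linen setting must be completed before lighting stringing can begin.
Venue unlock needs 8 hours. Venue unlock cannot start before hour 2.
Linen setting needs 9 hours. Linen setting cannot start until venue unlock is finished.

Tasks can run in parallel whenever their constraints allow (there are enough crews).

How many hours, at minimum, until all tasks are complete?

23

Venue unlock waits on its own release at hour 2, so it starts at hour 2 and finishes at 2 + 8 = hour 10.
Linen setting waits on venue unlock (finishes hour 10), so it starts at hour 10 and finishes at 10 + 9 = hour 19.
Table placement waits on venue unlock (finishes hour 10), so it starts at hour 10 and finishes at 10 + 6 = hour 16.
Catering load-in cannot begin until table placement (finishes hour 16, plus 1-hour gap → hour 17). It runs from hour 17 to 17 + 3 = hour 20.
Lighting stringing needs all of table placement (finishes hour 16); linen setting (finishes hour 19). That puts its earliest start at hour 19; it finishes at 19 + 1 = hour 20.
Place-card layout cannot start until lighting stringing (finishes hour 20); linen setting (finishes hour 19). The controlling bound is hour 20, so place-card layout finishes at 20 + 3 = hour 23.
All tasks are finished once the last one completes. Finish times: Venue unlock at 10, Table placement at 16, Linen setting at 19, Lighting stringing at 20, Catering load-in at 20, Place-card layout at 23. The latest is hour 23.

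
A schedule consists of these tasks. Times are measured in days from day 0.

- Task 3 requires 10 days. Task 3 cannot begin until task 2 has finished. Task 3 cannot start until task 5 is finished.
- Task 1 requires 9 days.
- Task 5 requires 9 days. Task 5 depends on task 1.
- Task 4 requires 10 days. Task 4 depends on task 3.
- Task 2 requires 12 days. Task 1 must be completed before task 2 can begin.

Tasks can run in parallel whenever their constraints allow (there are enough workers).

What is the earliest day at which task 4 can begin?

Nothing blocks task 1, so it runs from day 0 to day 9.
Task 5 cannot begin until task 1 (finishes day 9). It runs from day 9 to 9 + 9 = day 18.
Task 2 waits on task 1 (finishes day 9), so it starts at day 9 and finishes at 9 + 12 = day 21.
For task 3: task 2 (finishes day 21); task 5 (finishes day 18). Taking the maximum gives a start of day 21, and it finishes at 21 + 10 = day 31.
Task 4 waits on task 3 (finishes day 31), so the earliest it can start is day 31.

31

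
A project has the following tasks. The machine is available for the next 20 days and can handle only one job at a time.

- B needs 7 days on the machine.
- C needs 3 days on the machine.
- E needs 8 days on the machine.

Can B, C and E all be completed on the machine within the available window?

Yes

Running back to back, the jobs need 7 + 3 + 8 = 18 days on the machine.
Since 18 ≤ 20, they fit within the window.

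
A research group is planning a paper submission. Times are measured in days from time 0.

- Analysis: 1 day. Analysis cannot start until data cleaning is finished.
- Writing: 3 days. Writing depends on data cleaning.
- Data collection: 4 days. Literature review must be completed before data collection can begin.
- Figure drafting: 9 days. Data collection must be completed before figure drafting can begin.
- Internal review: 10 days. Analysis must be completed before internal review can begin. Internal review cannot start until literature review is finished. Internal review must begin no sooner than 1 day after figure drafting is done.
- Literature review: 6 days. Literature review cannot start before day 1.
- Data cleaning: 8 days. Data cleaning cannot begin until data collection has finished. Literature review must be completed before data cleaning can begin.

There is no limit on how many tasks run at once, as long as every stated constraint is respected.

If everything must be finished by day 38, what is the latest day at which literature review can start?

Internal review has no dependents, so it just needs to finish by day 38. Starting by 38 − 10 = day 28 achieves that.
Since internal review (must start by day 28) depends on it, analysis must finish by day 28. Backing off its 1-day duration gives a latest start of day 27.
To finish by day 38, writing (duration 3) must start no later than day 35.
Data cleaning must finish in time for analysis (must start by day 27); writing (must start by day 35). The tightest is day 27, so data cleaning must start by 27 − 8 = day 19.
Figure drafting feeds into internal review (must start by day 28, minus 1-day gap → day 27); so figure drafting must finish by day 27 and therefore start by day 18.
Data collection has several dependents: data cleaning (must start by day 19); figure drafting (must start by day 18). The earliest of those limits is day 18, so data collection must start by 18 − 4 = day 14.
Literature review has several dependents: data collection (must start by day 14); data cleaning (must start by day 19); internal review (must start by day 28). The earliest of those limits is day 14, so literature review must start by 14 − 6 = day 8.

8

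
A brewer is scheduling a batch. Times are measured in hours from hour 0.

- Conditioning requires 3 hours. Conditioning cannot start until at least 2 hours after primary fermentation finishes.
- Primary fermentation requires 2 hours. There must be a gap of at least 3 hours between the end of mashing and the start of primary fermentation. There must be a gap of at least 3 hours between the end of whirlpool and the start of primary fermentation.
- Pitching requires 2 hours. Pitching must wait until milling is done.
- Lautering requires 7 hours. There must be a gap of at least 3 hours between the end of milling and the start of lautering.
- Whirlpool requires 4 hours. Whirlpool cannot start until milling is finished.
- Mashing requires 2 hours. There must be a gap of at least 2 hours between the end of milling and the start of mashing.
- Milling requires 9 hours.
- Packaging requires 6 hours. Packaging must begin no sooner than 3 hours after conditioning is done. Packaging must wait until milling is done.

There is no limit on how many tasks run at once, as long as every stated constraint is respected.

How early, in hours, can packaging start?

26

Nothing blocks milling, so it runs from hour 0 to hour 9.
Whirlpool cannot begin until milling (finishes hour 9). It runs from hour 9 to 9 + 4 = hour 13.
After milling (finishes hour 9, plus 2-hour gap → hour 11), mashing can start at hour 11 and finishes at hour 13.
Primary fermentation cannot start until mashing (finishes hour 13, plus 3-hour gap → hour 16); whirlpool (finishes hour 13, plus 3-hour gap → hour 16). The controlling bound is hour 16, so primary fermentation finishes at 16 + 2 = hour 18.
Conditioning waits on primary fermentation (finishes hour 18, plus 2-hour gap → hour 20), so it starts at hour 20 and finishes at 20 + 3 = hour 23.
Packaging waits on conditioning (finishes hour 23, plus 3-hour gap → hour 26); milling (finishes hour 9). The latest of these is hour 26, which is the earliest packaging can start.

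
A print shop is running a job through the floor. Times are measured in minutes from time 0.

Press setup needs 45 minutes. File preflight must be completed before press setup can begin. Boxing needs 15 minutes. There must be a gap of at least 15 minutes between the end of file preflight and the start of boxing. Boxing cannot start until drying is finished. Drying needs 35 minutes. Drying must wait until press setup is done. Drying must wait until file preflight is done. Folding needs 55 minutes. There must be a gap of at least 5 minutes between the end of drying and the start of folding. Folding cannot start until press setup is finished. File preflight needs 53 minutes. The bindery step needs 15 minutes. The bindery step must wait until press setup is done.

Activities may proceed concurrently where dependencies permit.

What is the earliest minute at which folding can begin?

138

Nothing blocks file preflight, so it runs from minute 0 to minute 53.
After file preflight (finishes minute 53), press setup can start at minute 53 and finishes at minute 98.
Drying has to wait for press setup (finishes minute 98); file preflight (finishes minute 53). The latest of these is minute 98, so drying runs minute 98 to 98 + 35 = minute 133.
Folding waits on drying (finishes minute 133, plus 5-minute gap → minute 138); press setup (finishes minute 98). The latest of these is minute 138, which is the earliest folding can start.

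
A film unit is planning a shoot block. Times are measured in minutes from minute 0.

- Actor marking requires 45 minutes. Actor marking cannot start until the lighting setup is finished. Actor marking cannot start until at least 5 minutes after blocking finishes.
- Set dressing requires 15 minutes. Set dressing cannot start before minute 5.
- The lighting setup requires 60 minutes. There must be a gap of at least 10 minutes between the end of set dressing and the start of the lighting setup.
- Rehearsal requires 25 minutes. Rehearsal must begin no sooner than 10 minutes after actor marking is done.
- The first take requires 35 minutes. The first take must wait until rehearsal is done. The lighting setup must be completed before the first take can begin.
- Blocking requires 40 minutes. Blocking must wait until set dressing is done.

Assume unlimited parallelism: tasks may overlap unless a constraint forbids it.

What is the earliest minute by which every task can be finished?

205

After its own release at minute 5, set dressing can start at minute 5 and finishes at minute 20.
Blocking cannot begin until set dressing (finishes minute 20). It runs from minute 20 to 20 + 40 = minute 60.
After set dressing (finishes minute 20, plus 10-minute gap → minute 30), the lighting setup can start at minute 30 and finishes at minute 90.
Actor marking cannot start until the lighting setup (finishes minute 90); blocking (finishes minute 60, plus 5-minute gap → minute 65). The controlling bound is minute 90, so actor marking finishes at 90 + 45 = minute 135.
Rehearsal cannot begin until actor marking (finishes minute 135, plus 10-minute gap → minute 145). It runs from minute 145 to 145 + 25 = minute 170.
The first take cannot start until rehearsal (finishes minute 170); the lighting setup (finishes minute 90). The controlling bound is minute 170, so the first take finishes at 170 + 35 = minute 205.
All tasks are finished once the last one completes. Finish times: Set dressing at 20, The lighting setup at 90, Blocking at 60, Actor marking at 135, Rehearsal at 170, The first take at 205. The latest is minute 205.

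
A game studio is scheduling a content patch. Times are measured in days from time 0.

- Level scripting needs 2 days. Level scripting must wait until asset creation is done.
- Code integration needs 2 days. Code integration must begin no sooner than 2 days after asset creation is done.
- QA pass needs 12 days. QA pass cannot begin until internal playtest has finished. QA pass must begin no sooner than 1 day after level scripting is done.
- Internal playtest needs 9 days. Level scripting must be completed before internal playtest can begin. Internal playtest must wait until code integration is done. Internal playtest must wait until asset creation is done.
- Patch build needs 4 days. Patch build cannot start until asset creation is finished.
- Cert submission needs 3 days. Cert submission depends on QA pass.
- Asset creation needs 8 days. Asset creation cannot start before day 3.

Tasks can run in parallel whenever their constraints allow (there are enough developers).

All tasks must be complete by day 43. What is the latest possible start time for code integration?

17

Cert submission has no dependents, so it just needs to finish by day 43. Starting by 43 − 3 = day 40 achieves that.
QA pass has to be done before cert submission (must start by day 40). That means finishing by day 40, i.e. starting by 40 − 12 = day 28.
Internal playtest feeds into QA pass (must start by day 28); so internal playtest must finish by day 28 and therefore start by day 19.
Since internal playtest (must start by day 19) depends on it, code integration must finish by day 19. Backing off its 2-day duration gives a latest start of day 17.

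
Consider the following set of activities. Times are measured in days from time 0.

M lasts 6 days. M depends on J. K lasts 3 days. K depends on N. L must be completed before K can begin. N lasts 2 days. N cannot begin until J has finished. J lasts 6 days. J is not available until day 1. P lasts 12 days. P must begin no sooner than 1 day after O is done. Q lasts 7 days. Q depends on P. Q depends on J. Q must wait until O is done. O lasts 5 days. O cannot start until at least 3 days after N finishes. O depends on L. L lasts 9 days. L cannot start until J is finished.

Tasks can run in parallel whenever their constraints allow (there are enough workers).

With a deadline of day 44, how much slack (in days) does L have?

3

J cannot begin until its own release at day 1. It runs from day 1 to 1 + 6 = day 7.
L waits on J (finishes day 7), so it starts at day 7 and finishes at 7 + 9 = day 16.

Working backward from the deadline:
To finish by day 44, K (duration 3) must start no later than day 41.
Nothing follows Q; the deadline of day 44 is its only limit. It must start by 44 − 7 = day 37.
P has to be done before Q (must start by day 37). That means finishing by day 37, i.e. starting by 37 − 12 = day 25.
For O: P (must start by day 25, minus 1-day gap → day 24); Q (must start by day 37). The most restrictive is day 24; with a 5-day duration, O must start by day 19.
L feeds K (must start by day 41); O (must start by day 19). Taking the minimum, L must finish by day 19 and start by 19 − 9 = day 10.
So L can start as early as day 7 and as late as day 10, giving 10 − 7 = 3 days of slack.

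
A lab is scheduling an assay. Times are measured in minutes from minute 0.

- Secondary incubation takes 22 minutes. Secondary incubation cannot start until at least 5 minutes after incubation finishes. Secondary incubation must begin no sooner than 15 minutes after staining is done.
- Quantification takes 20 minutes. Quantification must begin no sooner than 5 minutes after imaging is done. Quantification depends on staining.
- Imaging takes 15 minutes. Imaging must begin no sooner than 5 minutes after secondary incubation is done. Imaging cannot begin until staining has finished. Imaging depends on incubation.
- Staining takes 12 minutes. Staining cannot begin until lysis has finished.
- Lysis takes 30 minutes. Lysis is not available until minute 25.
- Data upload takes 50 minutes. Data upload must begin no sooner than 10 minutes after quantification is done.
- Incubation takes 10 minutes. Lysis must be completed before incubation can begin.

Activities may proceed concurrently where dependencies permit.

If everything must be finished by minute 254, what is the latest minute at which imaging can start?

154

Data upload has no dependents, so it just needs to finish by minute 254. Starting by 254 − 50 = minute 204 achieves that.
Quantification must finish before data upload (must start by minute 204, minus 10-minute gap → minute 194). With a 20-minute duration, quantification must start by 194 − 20 = minute 174.
Imaging feeds into quantification (must start by minute 174, minus 5-minute gap → minute 169); so imaging must finish by minute 169 and therefore start by minute 154.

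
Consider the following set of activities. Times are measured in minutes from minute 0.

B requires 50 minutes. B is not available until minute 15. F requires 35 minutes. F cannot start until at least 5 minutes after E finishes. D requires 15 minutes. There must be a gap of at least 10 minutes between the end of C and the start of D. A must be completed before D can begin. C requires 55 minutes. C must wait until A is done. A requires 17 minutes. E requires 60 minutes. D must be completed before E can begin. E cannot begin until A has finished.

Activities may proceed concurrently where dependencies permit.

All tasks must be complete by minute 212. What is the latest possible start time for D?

97

F has no dependents, so it just needs to finish by minute 212. Starting by 212 − 35 = minute 177 achieves that.
Since F (must start by minute 177, minus 5-minute gap → minute 172) depends on it, E must finish by minute 172. Backing off its 60-minute duration gives a latest start of minute 112.
D has to be done before E (must start by minute 112). That means finishing by minute 112, i.e. starting by 112 − 15 = minute 97.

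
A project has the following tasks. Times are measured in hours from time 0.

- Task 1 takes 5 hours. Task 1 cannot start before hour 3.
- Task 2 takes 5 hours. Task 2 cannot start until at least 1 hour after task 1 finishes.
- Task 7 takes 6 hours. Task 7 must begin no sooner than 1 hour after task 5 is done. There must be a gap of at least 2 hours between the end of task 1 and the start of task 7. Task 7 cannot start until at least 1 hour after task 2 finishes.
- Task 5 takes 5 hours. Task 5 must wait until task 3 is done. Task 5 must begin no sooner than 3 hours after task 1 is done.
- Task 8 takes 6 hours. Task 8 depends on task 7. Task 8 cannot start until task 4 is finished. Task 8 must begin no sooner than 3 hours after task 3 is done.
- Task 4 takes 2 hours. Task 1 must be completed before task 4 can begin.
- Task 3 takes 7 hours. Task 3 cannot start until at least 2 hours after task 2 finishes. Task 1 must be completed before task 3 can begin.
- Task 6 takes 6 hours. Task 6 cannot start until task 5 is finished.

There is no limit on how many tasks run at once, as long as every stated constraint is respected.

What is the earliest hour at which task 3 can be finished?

23

Task 1 waits on its own release at hour 3, so it starts at hour 3 and finishes at 3 + 5 = hour 8.
After task 1 (finishes hour 8, plus 1-hour gap → hour 9), task 2 can start at hour 9 and finishes at hour 14.
Task 3 needs all of task 2 (finishes hour 14, plus 2-hour gap → hour 16); task 1 (finishes hour 8). That puts its earliest start at hour 16; it finishes at 16 + 7 = hour 23.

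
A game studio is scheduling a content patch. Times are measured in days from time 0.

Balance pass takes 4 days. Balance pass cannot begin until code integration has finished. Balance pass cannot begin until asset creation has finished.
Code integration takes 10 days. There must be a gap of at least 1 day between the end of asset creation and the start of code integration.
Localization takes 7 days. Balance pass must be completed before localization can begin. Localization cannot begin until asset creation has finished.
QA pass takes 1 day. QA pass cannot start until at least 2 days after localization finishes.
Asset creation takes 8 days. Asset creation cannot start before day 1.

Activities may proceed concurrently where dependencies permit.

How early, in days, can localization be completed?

Asset creation waits on its own release at day 1, so it starts at day 1 and finishes at 1 + 8 = day 9.
Code integration waits on asset creation (finishes day 9, plus 1-day gap → day 10), so it starts at day 10 and finishes at 10 + 10 = day 20.
Balance pass has to wait for code integration (finishes day 20); asset creation (finishes day 9). The latest of these is day 20, so balance pass runs day 20 to 20 + 4 = day 24.
Localization has to wait for balance pass (finishes day 24); asset creation (finishes day 9). The latest of these is day 24, so localization runs day 24 to 24 + 7 = day 31.

31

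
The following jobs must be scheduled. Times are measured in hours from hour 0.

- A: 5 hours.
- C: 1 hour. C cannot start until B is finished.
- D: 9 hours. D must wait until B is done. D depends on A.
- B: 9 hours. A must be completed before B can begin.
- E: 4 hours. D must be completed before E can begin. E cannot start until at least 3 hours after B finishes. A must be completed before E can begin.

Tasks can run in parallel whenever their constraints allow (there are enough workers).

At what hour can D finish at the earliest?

A can start immediately at hour 0; it finishes at hour 5.
B cannot begin until A (finishes hour 5). It runs from hour 5 to 5 + 9 = hour 14.
D needs all of B (finishes hour 14); A (finishes hour 5). That puts its earliest start at hour 14; it finishes at 14 + 9 = hour 23.

23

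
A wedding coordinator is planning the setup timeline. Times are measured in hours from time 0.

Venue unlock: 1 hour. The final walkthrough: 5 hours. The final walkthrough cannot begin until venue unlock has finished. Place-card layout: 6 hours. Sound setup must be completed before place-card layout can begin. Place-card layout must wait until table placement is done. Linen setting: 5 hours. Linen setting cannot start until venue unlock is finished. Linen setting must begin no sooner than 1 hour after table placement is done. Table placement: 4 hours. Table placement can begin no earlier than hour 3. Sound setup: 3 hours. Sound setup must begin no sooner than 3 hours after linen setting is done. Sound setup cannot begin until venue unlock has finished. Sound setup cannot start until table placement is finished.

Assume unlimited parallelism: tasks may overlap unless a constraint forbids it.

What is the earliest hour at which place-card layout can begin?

19

After its own release at hour 3, table placement can start at hour 3 and finishes at hour 7.
Venue unlock can start immediately at hour 0; it finishes at hour 1.
For linen setting: venue unlock (finishes hour 1); table placement (finishes hour 7, plus 1-hour gap → hour 8). Taking the maximum gives a start of hour 8, and it finishes at 8 + 5 = hour 13.
Sound setup has to wait for linen setting (finishes hour 13, plus 3-hour gap → hour 16); venue unlock (finishes hour 1); table placement (finishes hour 7). The latest of these is hour 16, so sound setup runs hour 16 to 16 + 3 = hour 19.
Place-card layout waits on sound setup (finishes hour 19); table placement (finishes hour 7). The latest of these is hour 19, which is the earliest place-card layout can start.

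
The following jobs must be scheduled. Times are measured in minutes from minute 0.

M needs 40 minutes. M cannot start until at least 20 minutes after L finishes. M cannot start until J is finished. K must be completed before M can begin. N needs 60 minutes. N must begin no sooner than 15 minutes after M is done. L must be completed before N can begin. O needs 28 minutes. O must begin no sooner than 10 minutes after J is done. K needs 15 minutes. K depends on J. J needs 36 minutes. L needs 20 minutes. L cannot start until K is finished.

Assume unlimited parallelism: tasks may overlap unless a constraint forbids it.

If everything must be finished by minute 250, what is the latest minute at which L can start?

95

To finish by minute 250, N (duration 60) must start no later than minute 190.
M must finish before N (must start by minute 190, minus 15-minute gap → minute 175). With a 40-minute duration, M must start by 175 − 40 = minute 135.
L feeds M (must start by minute 135, minus 20-minute gap → minute 115); N (must start by minute 190). Taking the minimum, L must finish by minute 115 and start by 115 − 20 = minute 95.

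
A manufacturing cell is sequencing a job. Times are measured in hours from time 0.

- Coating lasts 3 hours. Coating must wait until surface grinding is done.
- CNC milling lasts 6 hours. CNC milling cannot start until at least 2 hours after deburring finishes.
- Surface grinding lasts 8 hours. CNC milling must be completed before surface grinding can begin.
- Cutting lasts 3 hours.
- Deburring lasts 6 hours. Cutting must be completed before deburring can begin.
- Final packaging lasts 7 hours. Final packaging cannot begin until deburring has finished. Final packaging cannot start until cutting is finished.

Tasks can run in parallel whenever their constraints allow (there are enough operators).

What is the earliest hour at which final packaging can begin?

Cutting can start immediately at hour 0; it finishes at hour 3.
After cutting (finishes hour 3), deburring can start at hour 3 and finishes at hour 9.
Final packaging waits on deburring (finishes hour 9); cutting (finishes hour 3). The latest of these is hour 9, which is the earliest final packaging can start.

9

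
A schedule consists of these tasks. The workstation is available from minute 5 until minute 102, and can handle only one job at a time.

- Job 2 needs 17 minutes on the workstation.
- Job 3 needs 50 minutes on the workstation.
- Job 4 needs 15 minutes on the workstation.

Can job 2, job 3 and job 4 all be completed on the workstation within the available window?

The workstation window is 102 − 5 = 97 minutes.
Running back to back, the jobs need 17 + 50 + 15 = 82 minutes on the workstation.
Since 82 ≤ 97, they fit within the window.

Yes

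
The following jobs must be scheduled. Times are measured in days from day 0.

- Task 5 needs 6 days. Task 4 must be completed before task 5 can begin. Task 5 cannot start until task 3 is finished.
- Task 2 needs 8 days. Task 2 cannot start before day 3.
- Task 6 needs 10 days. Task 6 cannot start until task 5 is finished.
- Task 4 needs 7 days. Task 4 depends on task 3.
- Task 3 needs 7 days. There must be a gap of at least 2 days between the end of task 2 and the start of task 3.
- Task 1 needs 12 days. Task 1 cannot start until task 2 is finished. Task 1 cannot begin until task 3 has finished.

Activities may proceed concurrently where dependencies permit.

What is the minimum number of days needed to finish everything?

43

Task 2 cannot begin until its own release at day 3. It runs from day 3 to 3 + 8 = day 11.
Task 3 waits on task 2 (finishes day 11, plus 2-day gap → day 13), so it starts at day 13 and finishes at 13 + 7 = day 20.
After task 3 (finishes day 20), task 4 can start at day 20 and finishes at day 27.
Task 5 needs all of task 4 (finishes day 27); task 3 (finishes day 20). That puts its earliest start at day 27; it finishes at 27 + 6 = day 33.
After task 5 (finishes day 33), task 6 can start at day 33 and finishes at day 43.
Task 1 cannot start until task 2 (finishes day 11); task 3 (finishes day 20). The controlling bound is day 20, so task 1 finishes at 20 + 12 = day 32.
All tasks are finished once the last one completes. Finish times: Task 1 at 32, Task 2 at 11, Task 3 at 20, Task 4 at 27, Task 5 at 33, Task 6 at 43. The latest is day 43.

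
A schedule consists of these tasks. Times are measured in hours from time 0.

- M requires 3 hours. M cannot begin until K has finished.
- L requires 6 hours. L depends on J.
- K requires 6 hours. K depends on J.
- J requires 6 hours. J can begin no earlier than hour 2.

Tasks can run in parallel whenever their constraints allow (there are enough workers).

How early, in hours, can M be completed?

J waits on its own release at hour 2, so it starts at hour 2 and finishes at 2 + 6 = hour 8.
After J (finishes hour 8), K can start at hour 8 and finishes at hour 14.
M waits on K (finishes hour 14), so it starts at hour 14 and finishes at 14 + 3 = hour 17.

17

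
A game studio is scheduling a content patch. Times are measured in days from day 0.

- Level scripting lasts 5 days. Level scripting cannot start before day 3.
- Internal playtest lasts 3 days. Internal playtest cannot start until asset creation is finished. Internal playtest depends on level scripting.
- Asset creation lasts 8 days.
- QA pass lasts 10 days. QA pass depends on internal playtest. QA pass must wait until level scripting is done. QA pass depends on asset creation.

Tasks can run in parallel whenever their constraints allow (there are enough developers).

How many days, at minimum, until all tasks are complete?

Level scripting waits on its own release at day 3, so it starts at day 3 and finishes at 3 + 5 = day 8.
Asset creation can start immediately at day 0; it finishes at day 8.
Internal playtest cannot start until asset creation (finishes day 8); level scripting (finishes day 8). The controlling bound is day 8, so internal playtest finishes at 8 + 3 = day 11.
QA pass needs all of internal playtest (finishes day 11); level scripting (finishes day 8); asset creation (finishes day 8). That puts its earliest start at day 11; it finishes at 11 + 10 = day 21.
All tasks are finished once the last one completes. Finish times: Asset creation at 8, Level scripting at 8, Internal playtest at 11, QA pass at 21. The latest is day 21.

21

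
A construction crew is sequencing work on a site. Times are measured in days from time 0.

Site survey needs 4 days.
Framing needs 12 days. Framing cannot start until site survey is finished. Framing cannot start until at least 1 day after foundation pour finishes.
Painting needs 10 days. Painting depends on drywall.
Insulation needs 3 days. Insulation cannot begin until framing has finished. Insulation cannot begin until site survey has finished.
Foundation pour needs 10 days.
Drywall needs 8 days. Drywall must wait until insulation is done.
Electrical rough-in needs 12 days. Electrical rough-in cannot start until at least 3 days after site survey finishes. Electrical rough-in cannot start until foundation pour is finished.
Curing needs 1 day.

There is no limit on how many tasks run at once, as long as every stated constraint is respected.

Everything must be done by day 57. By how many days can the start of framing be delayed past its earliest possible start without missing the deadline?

Foundation pour has no prerequisites, so it starts at day 0 and finishes at day 10.
Site survey can start immediately at day 0; it finishes at day 4.
Framing needs all of site survey (finishes day 4); foundation pour (finishes day 10, plus 1-day gap → day 11). That puts its earliest start at day 11; it finishes at 11 + 12 = day 23.

Working backward from the deadline:
Nothing follows painting; the deadline of day 57 is its only limit. It must start by 57 − 10 = day 47.
Drywall must finish before painting (must start by day 47). With an 8-day duration, drywall must start by 47 − 8 = day 39.
Insulation feeds into drywall (must start by day 39); so insulation must finish by day 39 and therefore start by day 36.
Framing must finish before insulation (must start by day 36). With a 12-day duration, framing must start by 36 − 12 = day 24.
So framing can start as early as day 11 and as late as day 24, giving 24 − 11 = 13 days of slack.

13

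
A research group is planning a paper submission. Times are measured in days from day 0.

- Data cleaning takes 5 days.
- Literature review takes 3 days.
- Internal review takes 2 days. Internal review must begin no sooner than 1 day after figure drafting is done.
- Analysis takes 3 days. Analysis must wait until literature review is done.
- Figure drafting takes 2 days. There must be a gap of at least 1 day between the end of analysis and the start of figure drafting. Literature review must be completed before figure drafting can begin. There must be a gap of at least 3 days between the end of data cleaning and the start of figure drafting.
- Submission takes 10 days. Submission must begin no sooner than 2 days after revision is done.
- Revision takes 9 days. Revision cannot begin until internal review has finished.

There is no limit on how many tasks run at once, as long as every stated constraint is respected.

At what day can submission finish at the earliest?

34

Nothing blocks data cleaning, so it runs from day 0 to day 5.
Literature review has no prerequisites, so it starts at day 0 and finishes at day 3.
After literature review (finishes day 3), analysis can start at day 3 and finishes at day 6.
Figure drafting cannot start until analysis (finishes day 6, plus 1-day gap → day 7); literature review (finishes day 3); data cleaning (finishes day 5, plus 3-day gap → day 8). The controlling bound is day 8, so figure drafting finishes at 8 + 2 = day 10.
After figure drafting (finishes day 10, plus 1-day gap → day 11), internal review can start at day 11 and finishes at day 13.
After internal review (finishes day 13), revision can start at day 13 and finishes at day 22.
After revision (finishes day 22, plus 2-day gap → day 24), submission can start at day 24 and finishes at day 34.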